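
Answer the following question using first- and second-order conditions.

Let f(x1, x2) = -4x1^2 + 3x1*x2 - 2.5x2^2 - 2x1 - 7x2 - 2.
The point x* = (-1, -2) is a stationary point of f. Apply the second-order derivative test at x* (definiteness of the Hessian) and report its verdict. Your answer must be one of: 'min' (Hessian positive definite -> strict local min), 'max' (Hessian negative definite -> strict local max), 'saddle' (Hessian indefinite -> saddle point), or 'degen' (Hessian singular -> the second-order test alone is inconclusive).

Compute the Hessian H = grad^2 f:
  H = [[-8, 3], [3, -5]]
Verify stationarity: grad f(x*) = H x* + g = (0, 0).
Eigenvalues of H: -9.8541, -3.1459.
Both eigenvalues < 0, so H is negative definite -> x* is a strict local max.

max


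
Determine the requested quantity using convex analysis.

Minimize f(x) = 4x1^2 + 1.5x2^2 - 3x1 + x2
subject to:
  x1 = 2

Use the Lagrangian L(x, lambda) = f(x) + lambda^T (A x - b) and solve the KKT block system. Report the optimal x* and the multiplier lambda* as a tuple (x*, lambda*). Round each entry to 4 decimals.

Form the Lagrangian:
  L(x, lambda) = (1/2) x^T Q x + c^T x + lambda^T (A x - b)
Stationarity (grad_x L = 0): Q x + c + A^T lambda = 0.
Primal feasibility: A x = b.

This gives the KKT block system:
  [ Q   A^T ] [ x     ]   [-c ]
  [ A    0  ] [ lambda ] = [ b ]

Solving the linear system:
  x*      = (2, -0.3333)
  lambda* = (-13)
  f(x*)   = 9.8333

x* = (2, -0.3333), lambda* = (-13)


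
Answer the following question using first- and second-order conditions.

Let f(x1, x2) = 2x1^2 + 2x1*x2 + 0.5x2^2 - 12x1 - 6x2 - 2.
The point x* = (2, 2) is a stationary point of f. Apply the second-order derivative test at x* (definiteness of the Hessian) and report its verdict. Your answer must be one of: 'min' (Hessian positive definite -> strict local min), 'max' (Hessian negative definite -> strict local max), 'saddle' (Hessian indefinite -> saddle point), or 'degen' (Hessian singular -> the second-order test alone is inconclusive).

Compute the Hessian H = grad^2 f:
  H = [[4, 2], [2, 1]]
Verify stationarity: grad f(x*) = H x* + g = (0, 0).
Eigenvalues of H: 0, 5.
H has a zero eigenvalue (singular; positive semidefinite but not definite), so H is neither positive definite, negative definite, nor indefinite. The second-order test alone is inconclusive -> degen.
(Indeed, f is constant along the null direction of H through x*, so x* is not a strict local extremum.)

degen


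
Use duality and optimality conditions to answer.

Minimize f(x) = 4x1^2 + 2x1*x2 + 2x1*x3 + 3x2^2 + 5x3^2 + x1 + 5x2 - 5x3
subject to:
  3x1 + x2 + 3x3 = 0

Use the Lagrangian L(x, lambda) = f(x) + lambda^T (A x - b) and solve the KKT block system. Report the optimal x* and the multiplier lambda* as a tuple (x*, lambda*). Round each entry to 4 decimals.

Form the Lagrangian:
  L(x, lambda) = (1/2) x^T Q x + c^T x + lambda^T (A x - b)
Stationarity (grad_x L = 0): Q x + c + A^T lambda = 0.
Primal feasibility: A x = b.

This gives the KKT block system:
  [ Q   A^T ] [ x     ]   [-c ]
  [ A    0  ] [ lambda ] = [ b ]

Solving the linear system:
  x*      = (-0.1486, -0.84, 0.4286)
  lambda* = (0.3371)
  f(x*)   = -3.2457

x* = (-0.1486, -0.84, 0.4286), lambda* = (0.3371)


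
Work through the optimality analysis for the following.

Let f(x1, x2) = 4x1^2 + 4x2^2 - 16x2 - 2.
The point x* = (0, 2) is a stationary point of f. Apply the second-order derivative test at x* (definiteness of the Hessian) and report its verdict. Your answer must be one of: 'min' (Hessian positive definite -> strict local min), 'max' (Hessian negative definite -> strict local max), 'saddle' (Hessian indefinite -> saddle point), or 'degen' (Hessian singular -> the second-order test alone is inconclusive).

Compute the Hessian H = grad^2 f:
  H = [[8, 0], [0, 8]]
Verify stationarity: grad f(x*) = H x* + g = (0, 0).
Eigenvalues of H: 8, 8.
Both eigenvalues > 0, so H is positive definite -> x* is a strict local min.

min


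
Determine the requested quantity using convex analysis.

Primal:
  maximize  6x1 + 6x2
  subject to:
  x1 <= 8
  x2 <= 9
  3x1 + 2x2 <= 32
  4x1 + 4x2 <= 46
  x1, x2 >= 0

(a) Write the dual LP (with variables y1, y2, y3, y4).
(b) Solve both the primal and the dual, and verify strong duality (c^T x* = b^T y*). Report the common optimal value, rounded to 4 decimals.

The standard primal-dual pair for 'max c^T x s.t. A x <= b, x >= 0' is:
  Dual:  min b^T y  s.t.  A^T y >= c,  y >= 0.

So the dual LP is:
  minimize  8y1 + 9y2 + 32y3 + 46y4
  subject to:
    y1 + 3y3 + 4y4 >= 6
    y2 + 2y3 + 4y4 >= 6
    y1, y2, y3, y4 >= 0

Solving the primal: x* = (8, 3.5).
  primal value c^T x* = 69.
Solving the dual: y* = (0, 0, 0, 1.5).
  dual value b^T y* = 69.
Strong duality: c^T x* = b^T y*. Confirmed.

69


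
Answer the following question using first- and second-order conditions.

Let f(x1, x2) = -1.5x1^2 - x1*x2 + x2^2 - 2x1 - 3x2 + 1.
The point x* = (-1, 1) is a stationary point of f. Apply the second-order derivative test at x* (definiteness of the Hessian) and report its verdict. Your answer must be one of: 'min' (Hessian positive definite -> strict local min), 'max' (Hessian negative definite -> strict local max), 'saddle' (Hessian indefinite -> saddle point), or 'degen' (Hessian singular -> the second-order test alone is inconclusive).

Compute the Hessian H = grad^2 f:
  H = [[-3, -1], [-1, 2]]
Verify stationarity: grad f(x*) = H x* + g = (0, 0).
Eigenvalues of H: -3.1926, 2.1926.
Eigenvalues have mixed signs, so H is indefinite -> x* is a saddle point.

saddle


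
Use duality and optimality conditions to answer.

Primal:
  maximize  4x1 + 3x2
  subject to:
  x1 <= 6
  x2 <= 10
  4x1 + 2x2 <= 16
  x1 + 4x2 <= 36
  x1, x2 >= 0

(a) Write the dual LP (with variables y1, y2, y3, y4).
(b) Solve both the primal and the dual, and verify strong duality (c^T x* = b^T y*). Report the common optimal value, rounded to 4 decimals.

The standard primal-dual pair for 'max c^T x s.t. A x <= b, x >= 0' is:
  Dual:  min b^T y  s.t.  A^T y >= c,  y >= 0.

So the dual LP is:
  minimize  6y1 + 10y2 + 16y3 + 36y4
  subject to:
    y1 + 4y3 + y4 >= 4
    y2 + 2y3 + 4y4 >= 3
    y1, y2, y3, y4 >= 0

Solving the primal: x* = (0, 8).
  primal value c^T x* = 24.
Solving the dual: y* = (0, 0, 1.5, 0).
  dual value b^T y* = 24.
Strong duality: c^T x* = b^T y*. Confirmed.

24


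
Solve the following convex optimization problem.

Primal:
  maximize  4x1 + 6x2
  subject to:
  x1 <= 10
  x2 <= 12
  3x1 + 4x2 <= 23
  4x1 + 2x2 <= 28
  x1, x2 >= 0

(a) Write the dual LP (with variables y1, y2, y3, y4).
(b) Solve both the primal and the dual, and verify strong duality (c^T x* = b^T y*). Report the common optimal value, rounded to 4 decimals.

The standard primal-dual pair for 'max c^T x s.t. A x <= b, x >= 0' is:
  Dual:  min b^T y  s.t.  A^T y >= c,  y >= 0.

So the dual LP is:
  minimize  10y1 + 12y2 + 23y3 + 28y4
  subject to:
    y1 + 3y3 + 4y4 >= 4
    y2 + 4y3 + 2y4 >= 6
    y1, y2, y3, y4 >= 0

Solving the primal: x* = (0, 5.75).
  primal value c^T x* = 34.5.
Solving the dual: y* = (0, 0, 1.5, 0).
  dual value b^T y* = 34.5.
Strong duality: c^T x* = b^T y*. Confirmed.

34.5


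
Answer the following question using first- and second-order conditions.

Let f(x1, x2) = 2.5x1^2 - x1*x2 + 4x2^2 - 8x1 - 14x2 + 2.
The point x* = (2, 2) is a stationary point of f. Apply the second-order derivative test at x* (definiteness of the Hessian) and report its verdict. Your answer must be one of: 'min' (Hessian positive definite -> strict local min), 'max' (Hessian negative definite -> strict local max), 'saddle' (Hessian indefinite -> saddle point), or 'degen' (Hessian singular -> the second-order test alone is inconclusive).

Compute the Hessian H = grad^2 f:
  H = [[5, -1], [-1, 8]]
Verify stationarity: grad f(x*) = H x* + g = (0, 0).
Eigenvalues of H: 4.6972, 8.3028.
Both eigenvalues > 0, so H is positive definite -> x* is a strict local min.

min


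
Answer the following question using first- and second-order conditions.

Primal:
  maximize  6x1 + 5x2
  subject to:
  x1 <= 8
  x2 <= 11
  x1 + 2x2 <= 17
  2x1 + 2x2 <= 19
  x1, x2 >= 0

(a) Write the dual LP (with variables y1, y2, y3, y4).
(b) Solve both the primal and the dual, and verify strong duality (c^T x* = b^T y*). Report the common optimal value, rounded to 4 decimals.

The standard primal-dual pair for 'max c^T x s.t. A x <= b, x >= 0' is:
  Dual:  min b^T y  s.t.  A^T y >= c,  y >= 0.

So the dual LP is:
  minimize  8y1 + 11y2 + 17y3 + 19y4
  subject to:
    y1 + y3 + 2y4 >= 6
    y2 + 2y3 + 2y4 >= 5
    y1, y2, y3, y4 >= 0

Solving the primal: x* = (8, 1.5).
  primal value c^T x* = 55.5.
Solving the dual: y* = (1, 0, 0, 2.5).
  dual value b^T y* = 55.5.
Strong duality: c^T x* = b^T y*. Confirmed.

55.5


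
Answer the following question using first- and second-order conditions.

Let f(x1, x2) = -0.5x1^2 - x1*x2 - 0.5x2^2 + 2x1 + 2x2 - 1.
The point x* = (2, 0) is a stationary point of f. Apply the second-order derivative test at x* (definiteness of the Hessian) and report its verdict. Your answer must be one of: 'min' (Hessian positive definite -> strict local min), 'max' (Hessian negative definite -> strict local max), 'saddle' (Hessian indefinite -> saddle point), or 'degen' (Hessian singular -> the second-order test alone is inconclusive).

Compute the Hessian H = grad^2 f:
  H = [[-1, -1], [-1, -1]]
Verify stationarity: grad f(x*) = H x* + g = (0, 0).
Eigenvalues of H: -2, 0.
H has a zero eigenvalue (singular; negative semidefinite but not definite), so H is neither positive definite, negative definite, nor indefinite. The second-order test alone is inconclusive -> degen.
(Indeed, f is constant along the null direction of H through x*, so x* is not a strict local extremum.)

degen


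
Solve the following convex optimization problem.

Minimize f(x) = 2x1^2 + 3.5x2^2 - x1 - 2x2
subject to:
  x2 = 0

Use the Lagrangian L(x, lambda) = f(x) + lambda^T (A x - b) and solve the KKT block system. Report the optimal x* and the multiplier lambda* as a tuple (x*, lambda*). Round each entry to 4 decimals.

Form the Lagrangian:
  L(x, lambda) = (1/2) x^T Q x + c^T x + lambda^T (A x - b)
Stationarity (grad_x L = 0): Q x + c + A^T lambda = 0.
Primal feasibility: A x = b.

This gives the KKT block system:
  [ Q   A^T ] [ x     ]   [-c ]
  [ A    0  ] [ lambda ] = [ b ]

Solving the linear system:
  x*      = (0.25, 0)
  lambda* = (2)
  f(x*)   = -0.125

x* = (0.25, 0), lambda* = (2)


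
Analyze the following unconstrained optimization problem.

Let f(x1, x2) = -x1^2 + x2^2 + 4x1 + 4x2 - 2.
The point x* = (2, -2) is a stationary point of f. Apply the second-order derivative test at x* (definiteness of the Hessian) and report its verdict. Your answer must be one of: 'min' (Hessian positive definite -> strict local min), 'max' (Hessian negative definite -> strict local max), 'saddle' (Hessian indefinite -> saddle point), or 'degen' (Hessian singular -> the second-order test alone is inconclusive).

Compute the Hessian H = grad^2 f:
  H = [[-2, 0], [0, 2]]
Verify stationarity: grad f(x*) = H x* + g = (0, 0).
Eigenvalues of H: -2, 2.
Eigenvalues have mixed signs, so H is indefinite -> x* is a saddle point.

saddle


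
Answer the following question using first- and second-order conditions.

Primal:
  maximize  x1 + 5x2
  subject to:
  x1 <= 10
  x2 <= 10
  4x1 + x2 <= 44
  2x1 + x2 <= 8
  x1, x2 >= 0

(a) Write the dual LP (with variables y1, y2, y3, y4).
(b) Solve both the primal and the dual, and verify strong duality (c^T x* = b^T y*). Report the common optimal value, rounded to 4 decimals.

The standard primal-dual pair for 'max c^T x s.t. A x <= b, x >= 0' is:
  Dual:  min b^T y  s.t.  A^T y >= c,  y >= 0.

So the dual LP is:
  minimize  10y1 + 10y2 + 44y3 + 8y4
  subject to:
    y1 + 4y3 + 2y4 >= 1
    y2 + y3 + y4 >= 5
    y1, y2, y3, y4 >= 0

Solving the primal: x* = (0, 8).
  primal value c^T x* = 40.
Solving the dual: y* = (0, 0, 0, 5).
  dual value b^T y* = 40.
Strong duality: c^T x* = b^T y*. Confirmed.

40


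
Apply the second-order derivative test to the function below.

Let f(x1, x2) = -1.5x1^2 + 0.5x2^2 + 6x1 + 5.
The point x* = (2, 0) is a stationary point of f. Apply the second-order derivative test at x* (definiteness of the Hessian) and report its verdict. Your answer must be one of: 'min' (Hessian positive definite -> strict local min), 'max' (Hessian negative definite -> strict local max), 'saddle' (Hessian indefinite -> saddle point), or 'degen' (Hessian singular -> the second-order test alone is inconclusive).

Compute the Hessian H = grad^2 f:
  H = [[-3, 0], [0, 1]]
Verify stationarity: grad f(x*) = H x* + g = (0, 0).
Eigenvalues of H: -3, 1.
Eigenvalues have mixed signs, so H is indefinite -> x* is a saddle point.

saddle


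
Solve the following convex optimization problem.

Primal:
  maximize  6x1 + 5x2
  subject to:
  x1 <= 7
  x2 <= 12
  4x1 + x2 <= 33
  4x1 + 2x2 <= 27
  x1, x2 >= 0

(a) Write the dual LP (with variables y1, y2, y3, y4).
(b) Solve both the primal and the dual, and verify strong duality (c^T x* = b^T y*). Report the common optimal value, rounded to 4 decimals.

The standard primal-dual pair for 'max c^T x s.t. A x <= b, x >= 0' is:
  Dual:  min b^T y  s.t.  A^T y >= c,  y >= 0.

So the dual LP is:
  minimize  7y1 + 12y2 + 33y3 + 27y4
  subject to:
    y1 + 4y3 + 4y4 >= 6
    y2 + y3 + 2y4 >= 5
    y1, y2, y3, y4 >= 0

Solving the primal: x* = (0.75, 12).
  primal value c^T x* = 64.5.
Solving the dual: y* = (0, 2, 0, 1.5).
  dual value b^T y* = 64.5.
Strong duality: c^T x* = b^T y*. Confirmed.

64.5


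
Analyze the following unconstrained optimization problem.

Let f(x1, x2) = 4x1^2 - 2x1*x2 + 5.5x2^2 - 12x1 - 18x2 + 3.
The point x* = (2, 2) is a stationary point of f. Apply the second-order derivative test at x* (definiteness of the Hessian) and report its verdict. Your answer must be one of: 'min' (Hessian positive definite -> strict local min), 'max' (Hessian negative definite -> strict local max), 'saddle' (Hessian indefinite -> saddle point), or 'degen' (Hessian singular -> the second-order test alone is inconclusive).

Compute the Hessian H = grad^2 f:
  H = [[8, -2], [-2, 11]]
Verify stationarity: grad f(x*) = H x* + g = (0, 0).
Eigenvalues of H: 7, 12.
Both eigenvalues > 0, so H is positive definite -> x* is a strict local min.

min


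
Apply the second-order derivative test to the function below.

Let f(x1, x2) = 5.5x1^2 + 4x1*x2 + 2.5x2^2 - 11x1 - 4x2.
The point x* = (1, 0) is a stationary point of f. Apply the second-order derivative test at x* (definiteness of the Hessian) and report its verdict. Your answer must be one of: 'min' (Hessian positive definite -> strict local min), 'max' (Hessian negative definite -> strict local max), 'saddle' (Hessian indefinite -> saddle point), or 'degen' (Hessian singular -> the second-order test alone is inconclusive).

Compute the Hessian H = grad^2 f:
  H = [[11, 4], [4, 5]]
Verify stationarity: grad f(x*) = H x* + g = (0, 0).
Eigenvalues of H: 3, 13.
Both eigenvalues > 0, so H is positive definite -> x* is a strict local min.

min


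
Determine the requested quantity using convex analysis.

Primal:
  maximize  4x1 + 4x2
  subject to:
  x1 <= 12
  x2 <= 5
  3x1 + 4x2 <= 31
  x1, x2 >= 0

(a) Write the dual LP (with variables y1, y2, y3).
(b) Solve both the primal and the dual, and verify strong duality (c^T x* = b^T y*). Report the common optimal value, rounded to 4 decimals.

The standard primal-dual pair for 'max c^T x s.t. A x <= b, x >= 0' is:
  Dual:  min b^T y  s.t.  A^T y >= c,  y >= 0.

So the dual LP is:
  minimize  12y1 + 5y2 + 31y3
  subject to:
    y1 + 3y3 >= 4
    y2 + 4y3 >= 4
    y1, y2, y3 >= 0

Solving the primal: x* = (10.3333, 0).
  primal value c^T x* = 41.3333.
Solving the dual: y* = (0, 0, 1.3333).
  dual value b^T y* = 41.3333.
Strong duality: c^T x* = b^T y*. Confirmed.

41.3333


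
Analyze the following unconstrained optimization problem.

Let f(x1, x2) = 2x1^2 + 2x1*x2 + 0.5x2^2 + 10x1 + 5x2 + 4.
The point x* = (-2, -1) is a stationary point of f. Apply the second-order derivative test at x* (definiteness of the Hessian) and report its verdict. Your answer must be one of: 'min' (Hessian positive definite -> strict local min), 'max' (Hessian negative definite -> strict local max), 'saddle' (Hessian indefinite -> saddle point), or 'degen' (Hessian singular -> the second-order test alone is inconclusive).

Compute the Hessian H = grad^2 f:
  H = [[4, 2], [2, 1]]
Verify stationarity: grad f(x*) = H x* + g = (0, 0).
Eigenvalues of H: 0, 5.
H has a zero eigenvalue (singular; positive semidefinite but not definite), so H is neither positive definite, negative definite, nor indefinite. The second-order test alone is inconclusive -> degen.
(Indeed, f is constant along the null direction of H through x*, so x* is not a strict local extremum.)

degen


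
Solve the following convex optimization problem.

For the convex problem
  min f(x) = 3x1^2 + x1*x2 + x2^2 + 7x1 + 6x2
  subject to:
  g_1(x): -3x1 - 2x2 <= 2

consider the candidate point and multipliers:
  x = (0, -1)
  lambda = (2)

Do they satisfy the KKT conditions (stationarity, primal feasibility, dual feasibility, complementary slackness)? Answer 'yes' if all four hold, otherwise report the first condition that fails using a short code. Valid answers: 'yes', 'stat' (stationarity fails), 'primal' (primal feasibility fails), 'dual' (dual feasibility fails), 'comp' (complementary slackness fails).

Gradient of f: grad f(x) = Q x + c = (6, 4)
Constraint values g_i(x) = a_i^T x - b_i:
  g_1((0, -1)) = 0
Stationarity residual: grad f(x) + sum_i lambda_i a_i = (0, 0)
  -> stationarity OK
Primal feasibility (all g_i <= 0): OK
Dual feasibility (all lambda_i >= 0): OK
Complementary slackness (lambda_i * g_i(x) = 0 for all i): OK

Verdict: yes, KKT holds.

yes


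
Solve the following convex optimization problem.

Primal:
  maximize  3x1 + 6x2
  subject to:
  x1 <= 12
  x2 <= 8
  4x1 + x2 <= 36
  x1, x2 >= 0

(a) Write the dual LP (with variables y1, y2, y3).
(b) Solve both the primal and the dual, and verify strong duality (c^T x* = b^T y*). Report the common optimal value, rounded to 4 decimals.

The standard primal-dual pair for 'max c^T x s.t. A x <= b, x >= 0' is:
  Dual:  min b^T y  s.t.  A^T y >= c,  y >= 0.

So the dual LP is:
  minimize  12y1 + 8y2 + 36y3
  subject to:
    y1 + 4y3 >= 3
    y2 + y3 >= 6
    y1, y2, y3 >= 0

Solving the primal: x* = (7, 8).
  primal value c^T x* = 69.
Solving the dual: y* = (0, 5.25, 0.75).
  dual value b^T y* = 69.
Strong duality: c^T x* = b^T y*. Confirmed.

69


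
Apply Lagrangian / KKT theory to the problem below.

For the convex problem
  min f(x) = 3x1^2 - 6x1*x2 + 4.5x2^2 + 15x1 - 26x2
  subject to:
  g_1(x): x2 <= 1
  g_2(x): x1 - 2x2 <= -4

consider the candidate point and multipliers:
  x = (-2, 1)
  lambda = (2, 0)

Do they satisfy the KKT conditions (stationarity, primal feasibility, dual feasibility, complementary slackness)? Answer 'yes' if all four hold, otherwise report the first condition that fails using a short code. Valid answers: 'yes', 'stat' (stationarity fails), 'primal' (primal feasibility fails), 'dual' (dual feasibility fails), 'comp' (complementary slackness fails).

Gradient of f: grad f(x) = Q x + c = (-3, -5)
Constraint values g_i(x) = a_i^T x - b_i:
  g_1((-2, 1)) = 0
  g_2((-2, 1)) = 0
Stationarity residual: grad f(x) + sum_i lambda_i a_i = (-3, -3)
  -> stationarity FAILS
Primal feasibility (all g_i <= 0): OK
Dual feasibility (all lambda_i >= 0): OK
Complementary slackness (lambda_i * g_i(x) = 0 for all i): OK

Verdict: the first failing condition is stationarity -> stat.

stat


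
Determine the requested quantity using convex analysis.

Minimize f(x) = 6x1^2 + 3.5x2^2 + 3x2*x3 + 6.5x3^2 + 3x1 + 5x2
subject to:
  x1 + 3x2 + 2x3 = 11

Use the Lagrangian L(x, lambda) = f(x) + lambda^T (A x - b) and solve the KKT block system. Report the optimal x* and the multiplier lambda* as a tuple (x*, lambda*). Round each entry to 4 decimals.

Form the Lagrangian:
  L(x, lambda) = (1/2) x^T Q x + c^T x + lambda^T (A x - b)
Stationarity (grad_x L = 0): Q x + c + A^T lambda = 0.
Primal feasibility: A x = b.

This gives the KKT block system:
  [ Q   A^T ] [ x     ]   [-c ]
  [ A    0  ] [ lambda ] = [ b ]

Solving the linear system:
  x*      = (0.5324, 2.9856, 0.7554)
  lambda* = (-9.3885)
  f(x*)   = 59.8993

x* = (0.5324, 2.9856, 0.7554), lambda* = (-9.3885)


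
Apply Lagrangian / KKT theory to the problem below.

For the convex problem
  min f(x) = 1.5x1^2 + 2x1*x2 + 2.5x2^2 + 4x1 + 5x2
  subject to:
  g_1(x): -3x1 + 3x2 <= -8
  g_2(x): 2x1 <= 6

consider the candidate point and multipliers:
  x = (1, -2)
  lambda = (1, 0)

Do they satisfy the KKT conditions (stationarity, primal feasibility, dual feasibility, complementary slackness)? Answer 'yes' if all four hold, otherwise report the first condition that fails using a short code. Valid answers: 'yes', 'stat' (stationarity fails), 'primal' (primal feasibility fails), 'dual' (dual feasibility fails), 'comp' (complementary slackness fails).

Gradient of f: grad f(x) = Q x + c = (3, -3)
Constraint values g_i(x) = a_i^T x - b_i:
  g_1((1, -2)) = -1
  g_2((1, -2)) = -4
Stationarity residual: grad f(x) + sum_i lambda_i a_i = (0, 0)
  -> stationarity OK
Primal feasibility (all g_i <= 0): OK
Dual feasibility (all lambda_i >= 0): OK
Complementary slackness (lambda_i * g_i(x) = 0 for all i): FAILS

Verdict: the first failing condition is complementary_slackness -> comp.

comp


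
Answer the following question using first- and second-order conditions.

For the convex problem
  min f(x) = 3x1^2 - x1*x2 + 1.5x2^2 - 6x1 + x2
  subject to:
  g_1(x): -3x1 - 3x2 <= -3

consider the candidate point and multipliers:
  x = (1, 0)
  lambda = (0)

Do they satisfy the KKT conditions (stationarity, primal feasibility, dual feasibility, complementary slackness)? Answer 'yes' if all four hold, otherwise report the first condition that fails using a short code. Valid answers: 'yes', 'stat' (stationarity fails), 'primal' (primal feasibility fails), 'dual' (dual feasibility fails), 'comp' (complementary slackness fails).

Gradient of f: grad f(x) = Q x + c = (0, 0)
Constraint values g_i(x) = a_i^T x - b_i:
  g_1((1, 0)) = 0
Stationarity residual: grad f(x) + sum_i lambda_i a_i = (0, 0)
  -> stationarity OK
Primal feasibility (all g_i <= 0): OK
Dual feasibility (all lambda_i >= 0): OK
Complementary slackness (lambda_i * g_i(x) = 0 for all i): OK

Verdict: yes, KKT holds.

yes


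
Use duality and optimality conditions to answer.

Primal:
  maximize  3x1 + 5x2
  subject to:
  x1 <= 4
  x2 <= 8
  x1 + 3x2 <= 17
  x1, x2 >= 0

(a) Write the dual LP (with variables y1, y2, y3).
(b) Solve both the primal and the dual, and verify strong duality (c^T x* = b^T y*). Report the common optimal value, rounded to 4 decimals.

The standard primal-dual pair for 'max c^T x s.t. A x <= b, x >= 0' is:
  Dual:  min b^T y  s.t.  A^T y >= c,  y >= 0.

So the dual LP is:
  minimize  4y1 + 8y2 + 17y3
  subject to:
    y1 + y3 >= 3
    y2 + 3y3 >= 5
    y1, y2, y3 >= 0

Solving the primal: x* = (4, 4.3333).
  primal value c^T x* = 33.6667.
Solving the dual: y* = (1.3333, 0, 1.6667).
  dual value b^T y* = 33.6667.
Strong duality: c^T x* = b^T y*. Confirmed.

33.6667


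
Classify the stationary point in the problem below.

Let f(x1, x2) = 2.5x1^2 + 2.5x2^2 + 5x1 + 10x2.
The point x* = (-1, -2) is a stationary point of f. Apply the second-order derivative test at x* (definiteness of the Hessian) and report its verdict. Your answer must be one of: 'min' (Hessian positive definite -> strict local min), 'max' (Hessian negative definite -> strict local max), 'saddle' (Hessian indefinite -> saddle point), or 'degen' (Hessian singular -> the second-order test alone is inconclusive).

Compute the Hessian H = grad^2 f:
  H = [[5, 0], [0, 5]]
Verify stationarity: grad f(x*) = H x* + g = (0, 0).
Eigenvalues of H: 5, 5.
Both eigenvalues > 0, so H is positive definite -> x* is a strict local min.

min


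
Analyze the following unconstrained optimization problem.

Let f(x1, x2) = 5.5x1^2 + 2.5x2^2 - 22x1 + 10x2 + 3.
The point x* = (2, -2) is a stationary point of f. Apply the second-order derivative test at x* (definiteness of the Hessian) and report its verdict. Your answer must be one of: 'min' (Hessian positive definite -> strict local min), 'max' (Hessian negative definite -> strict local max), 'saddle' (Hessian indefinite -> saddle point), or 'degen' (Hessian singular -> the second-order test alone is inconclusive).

Compute the Hessian H = grad^2 f:
  H = [[11, 0], [0, 5]]
Verify stationarity: grad f(x*) = H x* + g = (0, 0).
Eigenvalues of H: 5, 11.
Both eigenvalues > 0, so H is positive definite -> x* is a strict local min.

min


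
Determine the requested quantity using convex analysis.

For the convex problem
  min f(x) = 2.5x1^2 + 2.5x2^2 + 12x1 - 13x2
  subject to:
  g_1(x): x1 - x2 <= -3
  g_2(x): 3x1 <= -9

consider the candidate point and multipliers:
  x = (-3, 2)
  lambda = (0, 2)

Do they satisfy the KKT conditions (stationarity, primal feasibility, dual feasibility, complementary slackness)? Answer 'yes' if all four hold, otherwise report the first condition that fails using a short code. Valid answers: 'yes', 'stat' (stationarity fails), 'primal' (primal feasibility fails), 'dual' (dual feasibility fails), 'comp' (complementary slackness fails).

Gradient of f: grad f(x) = Q x + c = (-3, -3)
Constraint values g_i(x) = a_i^T x - b_i:
  g_1((-3, 2)) = -2
  g_2((-3, 2)) = 0
Stationarity residual: grad f(x) + sum_i lambda_i a_i = (3, -3)
  -> stationarity FAILS
Primal feasibility (all g_i <= 0): OK
Dual feasibility (all lambda_i >= 0): OK
Complementary slackness (lambda_i * g_i(x) = 0 for all i): OK

Verdict: the first failing condition is stationarity -> stat.

stat


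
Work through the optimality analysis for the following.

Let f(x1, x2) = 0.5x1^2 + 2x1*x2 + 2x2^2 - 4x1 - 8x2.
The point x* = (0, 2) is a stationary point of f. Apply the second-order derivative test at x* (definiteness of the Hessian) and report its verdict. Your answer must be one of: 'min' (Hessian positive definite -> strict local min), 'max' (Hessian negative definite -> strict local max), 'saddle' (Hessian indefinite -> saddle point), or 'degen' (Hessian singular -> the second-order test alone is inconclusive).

Compute the Hessian H = grad^2 f:
  H = [[1, 2], [2, 4]]
Verify stationarity: grad f(x*) = H x* + g = (0, 0).
Eigenvalues of H: 0, 5.
H has a zero eigenvalue (singular; positive semidefinite but not definite), so H is neither positive definite, negative definite, nor indefinite. The second-order test alone is inconclusive -> degen.
(Indeed, f is constant along the null direction of H through x*, so x* is not a strict local extremum.)

degen


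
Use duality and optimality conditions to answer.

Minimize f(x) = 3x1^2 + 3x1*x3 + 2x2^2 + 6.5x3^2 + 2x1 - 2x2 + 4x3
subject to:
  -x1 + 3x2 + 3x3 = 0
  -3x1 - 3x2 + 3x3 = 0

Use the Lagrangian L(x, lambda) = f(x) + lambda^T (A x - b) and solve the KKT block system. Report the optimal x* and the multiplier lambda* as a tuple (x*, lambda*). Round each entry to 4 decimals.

Form the Lagrangian:
  L(x, lambda) = (1/2) x^T Q x + c^T x + lambda^T (A x - b)
Stationarity (grad_x L = 0): Q x + c + A^T lambda = 0.
Primal feasibility: A x = b.

This gives the KKT block system:
  [ Q   A^T ] [ x     ]   [-c ]
  [ A    0  ] [ lambda ] = [ b ]

Solving the linear system:
  x*      = (-0.3288, 0.1096, -0.2192)
  lambda* = (0.2329, -0.2877)
  f(x*)   = -0.8767

x* = (-0.3288, 0.1096, -0.2192), lambda* = (0.2329, -0.2877)


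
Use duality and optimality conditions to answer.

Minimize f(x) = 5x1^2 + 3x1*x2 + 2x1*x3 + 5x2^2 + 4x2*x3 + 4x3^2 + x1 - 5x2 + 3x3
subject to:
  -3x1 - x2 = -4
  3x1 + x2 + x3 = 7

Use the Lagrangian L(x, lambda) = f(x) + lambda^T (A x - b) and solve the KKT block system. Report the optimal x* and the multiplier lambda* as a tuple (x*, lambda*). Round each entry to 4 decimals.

Form the Lagrangian:
  L(x, lambda) = (1/2) x^T Q x + c^T x + lambda^T (A x - b)
Stationarity (grad_x L = 0): Q x + c + A^T lambda = 0.
Primal feasibility: A x = b.

This gives the KKT block system:
  [ Q   A^T ] [ x     ]   [-c ]
  [ A    0  ] [ lambda ] = [ b ]

Solving the linear system:
  x*      = (1.4878, -0.4634, 3)
  lambda* = (-21.2927, -28.122)
  f(x*)   = 62.2439

x* = (1.4878, -0.4634, 3), lambda* = (-21.2927, -28.122)


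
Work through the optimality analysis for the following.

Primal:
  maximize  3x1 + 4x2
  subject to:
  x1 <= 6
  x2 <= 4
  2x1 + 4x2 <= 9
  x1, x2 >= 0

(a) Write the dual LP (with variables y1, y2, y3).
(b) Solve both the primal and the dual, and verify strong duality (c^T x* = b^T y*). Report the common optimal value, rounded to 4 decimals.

The standard primal-dual pair for 'max c^T x s.t. A x <= b, x >= 0' is:
  Dual:  min b^T y  s.t.  A^T y >= c,  y >= 0.

So the dual LP is:
  minimize  6y1 + 4y2 + 9y3
  subject to:
    y1 + 2y3 >= 3
    y2 + 4y3 >= 4
    y1, y2, y3 >= 0

Solving the primal: x* = (4.5, 0).
  primal value c^T x* = 13.5.
Solving the dual: y* = (0, 0, 1.5).
  dual value b^T y* = 13.5.
Strong duality: c^T x* = b^T y*. Confirmed.

13.5


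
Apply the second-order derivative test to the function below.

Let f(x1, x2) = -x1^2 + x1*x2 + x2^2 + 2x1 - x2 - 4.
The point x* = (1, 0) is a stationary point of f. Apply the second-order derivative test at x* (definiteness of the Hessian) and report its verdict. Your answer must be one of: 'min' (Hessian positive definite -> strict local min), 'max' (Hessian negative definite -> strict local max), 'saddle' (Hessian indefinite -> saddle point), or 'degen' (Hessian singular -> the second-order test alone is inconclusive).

Compute the Hessian H = grad^2 f:
  H = [[-2, 1], [1, 2]]
Verify stationarity: grad f(x*) = H x* + g = (0, 0).
Eigenvalues of H: -2.2361, 2.2361.
Eigenvalues have mixed signs, so H is indefinite -> x* is a saddle point.

saddle


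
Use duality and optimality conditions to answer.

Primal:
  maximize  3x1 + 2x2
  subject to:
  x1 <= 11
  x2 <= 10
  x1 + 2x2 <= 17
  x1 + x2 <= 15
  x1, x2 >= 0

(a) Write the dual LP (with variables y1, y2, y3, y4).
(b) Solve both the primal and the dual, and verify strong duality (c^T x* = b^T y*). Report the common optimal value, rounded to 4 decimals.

The standard primal-dual pair for 'max c^T x s.t. A x <= b, x >= 0' is:
  Dual:  min b^T y  s.t.  A^T y >= c,  y >= 0.

So the dual LP is:
  minimize  11y1 + 10y2 + 17y3 + 15y4
  subject to:
    y1 + y3 + y4 >= 3
    y2 + 2y3 + y4 >= 2
    y1, y2, y3, y4 >= 0

Solving the primal: x* = (11, 3).
  primal value c^T x* = 39.
Solving the dual: y* = (2, 0, 1, 0).
  dual value b^T y* = 39.
Strong duality: c^T x* = b^T y*. Confirmed.

39


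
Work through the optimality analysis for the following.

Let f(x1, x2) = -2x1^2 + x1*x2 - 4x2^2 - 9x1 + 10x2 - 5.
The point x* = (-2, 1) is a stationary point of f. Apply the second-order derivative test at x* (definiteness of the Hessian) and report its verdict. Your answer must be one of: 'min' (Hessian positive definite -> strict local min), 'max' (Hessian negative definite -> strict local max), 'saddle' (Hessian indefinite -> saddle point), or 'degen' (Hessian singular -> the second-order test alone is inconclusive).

Compute the Hessian H = grad^2 f:
  H = [[-4, 1], [1, -8]]
Verify stationarity: grad f(x*) = H x* + g = (0, 0).
Eigenvalues of H: -8.2361, -3.7639.
Both eigenvalues < 0, so H is negative definite -> x* is a strict local max.

max


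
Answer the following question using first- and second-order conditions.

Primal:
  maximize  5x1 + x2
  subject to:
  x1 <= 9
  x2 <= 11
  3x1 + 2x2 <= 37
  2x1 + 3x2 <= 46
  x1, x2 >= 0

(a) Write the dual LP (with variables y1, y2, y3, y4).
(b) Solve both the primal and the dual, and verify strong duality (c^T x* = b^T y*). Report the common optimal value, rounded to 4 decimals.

The standard primal-dual pair for 'max c^T x s.t. A x <= b, x >= 0' is:
  Dual:  min b^T y  s.t.  A^T y >= c,  y >= 0.

So the dual LP is:
  minimize  9y1 + 11y2 + 37y3 + 46y4
  subject to:
    y1 + 3y3 + 2y4 >= 5
    y2 + 2y3 + 3y4 >= 1
    y1, y2, y3, y4 >= 0

Solving the primal: x* = (9, 5).
  primal value c^T x* = 50.
Solving the dual: y* = (3.5, 0, 0.5, 0).
  dual value b^T y* = 50.
Strong duality: c^T x* = b^T y*. Confirmed.

50


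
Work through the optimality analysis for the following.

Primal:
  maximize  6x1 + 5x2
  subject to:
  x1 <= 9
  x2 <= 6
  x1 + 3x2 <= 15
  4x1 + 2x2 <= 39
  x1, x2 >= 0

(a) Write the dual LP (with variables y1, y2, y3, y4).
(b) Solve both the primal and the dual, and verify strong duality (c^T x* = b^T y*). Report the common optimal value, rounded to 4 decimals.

The standard primal-dual pair for 'max c^T x s.t. A x <= b, x >= 0' is:
  Dual:  min b^T y  s.t.  A^T y >= c,  y >= 0.

So the dual LP is:
  minimize  9y1 + 6y2 + 15y3 + 39y4
  subject to:
    y1 + y3 + 4y4 >= 6
    y2 + 3y3 + 2y4 >= 5
    y1, y2, y3, y4 >= 0

Solving the primal: x* = (8.7, 2.1).
  primal value c^T x* = 62.7.
Solving the dual: y* = (0, 0, 0.8, 1.3).
  dual value b^T y* = 62.7.
Strong duality: c^T x* = b^T y*. Confirmed.

62.7


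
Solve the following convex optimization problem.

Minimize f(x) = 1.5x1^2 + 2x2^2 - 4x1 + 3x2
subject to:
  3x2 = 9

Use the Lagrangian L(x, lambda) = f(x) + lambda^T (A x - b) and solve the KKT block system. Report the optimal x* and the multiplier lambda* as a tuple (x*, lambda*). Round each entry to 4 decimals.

Form the Lagrangian:
  L(x, lambda) = (1/2) x^T Q x + c^T x + lambda^T (A x - b)
Stationarity (grad_x L = 0): Q x + c + A^T lambda = 0.
Primal feasibility: A x = b.

This gives the KKT block system:
  [ Q   A^T ] [ x     ]   [-c ]
  [ A    0  ] [ lambda ] = [ b ]

Solving the linear system:
  x*      = (1.3333, 3)
  lambda* = (-5)
  f(x*)   = 24.3333

x* = (1.3333, 3), lambda* = (-5)


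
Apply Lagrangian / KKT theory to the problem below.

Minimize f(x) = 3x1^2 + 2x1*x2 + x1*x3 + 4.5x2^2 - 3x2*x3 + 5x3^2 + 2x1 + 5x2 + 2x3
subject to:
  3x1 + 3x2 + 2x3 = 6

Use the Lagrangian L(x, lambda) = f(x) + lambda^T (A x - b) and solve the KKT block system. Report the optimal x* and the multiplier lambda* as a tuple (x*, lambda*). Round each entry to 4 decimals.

Form the Lagrangian:
  L(x, lambda) = (1/2) x^T Q x + c^T x + lambda^T (A x - b)
Stationarity (grad_x L = 0): Q x + c + A^T lambda = 0.
Primal feasibility: A x = b.

This gives the KKT block system:
  [ Q   A^T ] [ x     ]   [-c ]
  [ A    0  ] [ lambda ] = [ b ]

Solving the linear system:
  x*      = (1.1266, 0.519, 0.5316)
  lambda* = (-3.443)
  f(x*)   = 13.2848

x* = (1.1266, 0.519, 0.5316), lambda* = (-3.443)


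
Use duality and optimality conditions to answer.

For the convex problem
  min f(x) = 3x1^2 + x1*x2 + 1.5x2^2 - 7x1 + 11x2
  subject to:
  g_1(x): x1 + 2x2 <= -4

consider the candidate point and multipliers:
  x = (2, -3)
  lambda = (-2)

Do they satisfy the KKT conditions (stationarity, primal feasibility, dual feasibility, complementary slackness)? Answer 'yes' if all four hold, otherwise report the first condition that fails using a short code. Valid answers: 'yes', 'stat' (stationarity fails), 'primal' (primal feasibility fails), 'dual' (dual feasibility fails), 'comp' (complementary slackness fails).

Gradient of f: grad f(x) = Q x + c = (2, 4)
Constraint values g_i(x) = a_i^T x - b_i:
  g_1((2, -3)) = 0
Stationarity residual: grad f(x) + sum_i lambda_i a_i = (0, 0)
  -> stationarity OK
Primal feasibility (all g_i <= 0): OK
Dual feasibility (all lambda_i >= 0): FAILS
Complementary slackness (lambda_i * g_i(x) = 0 for all i): OK

Verdict: the first failing condition is dual_feasibility -> dual.

dual


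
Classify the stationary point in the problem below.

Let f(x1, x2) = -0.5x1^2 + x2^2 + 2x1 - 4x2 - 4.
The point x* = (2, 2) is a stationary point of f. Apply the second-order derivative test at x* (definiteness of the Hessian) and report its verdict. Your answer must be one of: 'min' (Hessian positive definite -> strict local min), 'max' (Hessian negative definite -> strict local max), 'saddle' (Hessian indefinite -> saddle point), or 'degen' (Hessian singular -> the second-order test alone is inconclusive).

Compute the Hessian H = grad^2 f:
  H = [[-1, 0], [0, 2]]
Verify stationarity: grad f(x*) = H x* + g = (0, 0).
Eigenvalues of H: -1, 2.
Eigenvalues have mixed signs, so H is indefinite -> x* is a saddle point.

saddle


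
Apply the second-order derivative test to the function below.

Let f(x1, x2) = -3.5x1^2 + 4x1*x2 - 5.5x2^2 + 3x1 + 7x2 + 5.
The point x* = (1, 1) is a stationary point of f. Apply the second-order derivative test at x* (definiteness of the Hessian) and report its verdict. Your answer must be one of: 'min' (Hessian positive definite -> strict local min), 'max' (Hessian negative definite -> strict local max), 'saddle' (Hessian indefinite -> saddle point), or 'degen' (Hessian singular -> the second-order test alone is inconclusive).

Compute the Hessian H = grad^2 f:
  H = [[-7, 4], [4, -11]]
Verify stationarity: grad f(x*) = H x* + g = (0, 0).
Eigenvalues of H: -13.4721, -4.5279.
Both eigenvalues < 0, so H is negative definite -> x* is a strict local max.

max


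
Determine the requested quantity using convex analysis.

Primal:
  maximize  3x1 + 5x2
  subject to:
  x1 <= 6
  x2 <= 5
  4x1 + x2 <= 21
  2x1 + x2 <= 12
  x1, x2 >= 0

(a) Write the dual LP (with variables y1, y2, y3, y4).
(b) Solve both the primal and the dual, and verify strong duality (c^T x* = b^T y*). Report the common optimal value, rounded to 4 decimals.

The standard primal-dual pair for 'max c^T x s.t. A x <= b, x >= 0' is:
  Dual:  min b^T y  s.t.  A^T y >= c,  y >= 0.

So the dual LP is:
  minimize  6y1 + 5y2 + 21y3 + 12y4
  subject to:
    y1 + 4y3 + 2y4 >= 3
    y2 + y3 + y4 >= 5
    y1, y2, y3, y4 >= 0

Solving the primal: x* = (3.5, 5).
  primal value c^T x* = 35.5.
Solving the dual: y* = (0, 3.5, 0, 1.5).
  dual value b^T y* = 35.5.
Strong duality: c^T x* = b^T y*. Confirmed.

35.5


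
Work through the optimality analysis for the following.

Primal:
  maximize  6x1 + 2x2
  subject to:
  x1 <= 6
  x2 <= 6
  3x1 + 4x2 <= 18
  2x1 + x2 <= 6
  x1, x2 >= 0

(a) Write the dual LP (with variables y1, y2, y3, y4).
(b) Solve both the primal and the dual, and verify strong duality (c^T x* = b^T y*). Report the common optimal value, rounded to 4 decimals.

The standard primal-dual pair for 'max c^T x s.t. A x <= b, x >= 0' is:
  Dual:  min b^T y  s.t.  A^T y >= c,  y >= 0.

So the dual LP is:
  minimize  6y1 + 6y2 + 18y3 + 6y4
  subject to:
    y1 + 3y3 + 2y4 >= 6
    y2 + 4y3 + y4 >= 2
    y1, y2, y3, y4 >= 0

Solving the primal: x* = (3, 0).
  primal value c^T x* = 18.
Solving the dual: y* = (0, 0, 0, 3).
  dual value b^T y* = 18.
Strong duality: c^T x* = b^T y*. Confirmed.

18


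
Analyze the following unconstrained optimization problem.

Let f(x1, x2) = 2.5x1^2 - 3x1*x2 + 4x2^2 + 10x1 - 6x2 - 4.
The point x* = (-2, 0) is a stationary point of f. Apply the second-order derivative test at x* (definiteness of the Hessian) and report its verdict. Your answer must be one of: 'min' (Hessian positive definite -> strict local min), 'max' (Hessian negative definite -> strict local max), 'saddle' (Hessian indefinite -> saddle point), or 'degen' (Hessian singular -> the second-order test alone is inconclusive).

Compute the Hessian H = grad^2 f:
  H = [[5, -3], [-3, 8]]
Verify stationarity: grad f(x*) = H x* + g = (0, 0).
Eigenvalues of H: 3.1459, 9.8541.
Both eigenvalues > 0, so H is positive definite -> x* is a strict local min.

min


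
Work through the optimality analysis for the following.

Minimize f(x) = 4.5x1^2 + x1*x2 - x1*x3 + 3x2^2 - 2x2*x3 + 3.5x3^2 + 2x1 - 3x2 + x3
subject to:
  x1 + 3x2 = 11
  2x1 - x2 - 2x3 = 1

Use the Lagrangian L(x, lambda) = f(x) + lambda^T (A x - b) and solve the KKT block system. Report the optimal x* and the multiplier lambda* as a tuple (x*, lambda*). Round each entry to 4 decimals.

Form the Lagrangian:
  L(x, lambda) = (1/2) x^T Q x + c^T x + lambda^T (A x - b)
Stationarity (grad_x L = 0): Q x + c + A^T lambda = 0.
Primal feasibility: A x = b.

This gives the KKT block system:
  [ Q   A^T ] [ x     ]   [-c ]
  [ A    0  ] [ lambda ] = [ b ]

Solving the linear system:
  x*      = (1.4836, 3.1721, -0.6025)
  lambda* = (-8.0814, -5.5227)
  f(x*)   = 43.633

x* = (1.4836, 3.1721, -0.6025), lambda* = (-8.0814, -5.5227)
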